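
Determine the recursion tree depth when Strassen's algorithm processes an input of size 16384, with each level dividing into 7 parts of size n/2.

For divide and conquer with division factor 2:

Problem sizes at each level:
Level 0: 16384
Level 1: 8192
Level 2: 4096
Level 3: 2048
Level 4: 1024
Level 5: 512
Level 6: 256
Level 7: 128
Level 8: 64
Level 9: 32
Level 10: 16
Level 11: 8
Level 12: 4
Level 13: 2
Level 14: 1

The root is level 0 and the size-1 base case is level 14 (the tree spans levels 0 through 14, i.e. 15 levels counting the root), so the depth is the number of divisions: log_2(16384) = 14

The recursion tree depth is log_2(16384) = 14. At each level, the problem size is divided by 2, so it takes 14 divisions to reduce to a base case of size 1. The algorithm makes 7 recursive calls at each level.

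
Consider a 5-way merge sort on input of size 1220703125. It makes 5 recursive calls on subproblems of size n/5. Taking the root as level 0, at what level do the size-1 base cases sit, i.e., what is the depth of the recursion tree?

For divide and conquer with division factor 5:

Problem sizes at each level:
Level 0: 1220703125
Level 1: 244140625
Level 2: 48828125
Level 3: 9765625
Level 4: 1953125
Level 5: 390625
Level 6: 78125
Level 7: 15625
Level 8: 3125
Level 9: 625
Level 10: 125
Level 11: 25
Level 12: 5
Level 13: 1

The root is level 0 and the size-1 base case is level 13 (the tree spans levels 0 through 13, i.e. 14 levels counting the root), so the depth is the number of divisions: log_5(1220703125) = 13

The recursion tree depth is log_5(1220703125) = 13. At each level, the problem size is divided by 5, so it takes 13 divisions to reduce to a base case of size 1. The algorithm makes 5 recursive calls at each level.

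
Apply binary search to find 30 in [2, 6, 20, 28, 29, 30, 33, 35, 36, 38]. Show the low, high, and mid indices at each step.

Binary search for 30 in [2, 6, 20, 28, 29, 30, 33, 35, 36, 38]:

lo=0, hi=9, mid=4, arr[mid]=29 -> 29 < 30, search right half
lo=5, hi=9, mid=7, arr[mid]=35 -> 35 > 30, search left half
lo=5, hi=6, mid=5, arr[mid]=30 -> Found target at index 5!

Binary search finds 30 at index 5 after 3 comparisons. The search repeatedly halves the search space by comparing with the middle element.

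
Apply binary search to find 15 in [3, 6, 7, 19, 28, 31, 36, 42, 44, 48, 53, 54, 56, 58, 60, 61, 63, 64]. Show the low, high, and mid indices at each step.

Binary search for 15 in [3, 6, 7, 19, 28, 31, 36, 42, 44, 48, 53, 54, 56, 58, 60, 61, 63, 64]:

lo=0, hi=17, mid=8, arr[mid]=44 -> 44 > 15, search left half
lo=0, hi=7, mid=3, arr[mid]=19 -> 19 > 15, search left half
lo=0, hi=2, mid=1, arr[mid]=6 -> 6 < 15, search right half
lo=2, hi=2, mid=2, arr[mid]=7 -> 7 < 15, search right half
lo=3 > hi=2, target 15 not found

Binary search determines that 15 is not in the array after 4 comparisons. The search space was exhausted without finding the target.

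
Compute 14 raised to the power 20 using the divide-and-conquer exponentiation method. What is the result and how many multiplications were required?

Computing 14^20 by squaring (build up from 14^1; each line after the first costs one multiplication):

14^1 = 14
14^2 = (14^1)^2 = 14^2 = 196
14^4 = (14^2)^2 = 196^2 = 38416
14^5 = 14 * 14^4 = 14 * 38416 = 537824
14^10 = (14^5)^2 = 537824^2 = 289254654976
14^20 = (14^10)^2 = 289254654976^2 = 83668255425284801560576

Result: 83668255425284801560576
Multiplications needed: 5 (5 lines after 14^1)

14^20 = 83668255425284801560576. Using exponentiation by squaring, this requires 5 multiplications. The key idea: if the exponent is even, square the half-power; if odd, multiply by the base once.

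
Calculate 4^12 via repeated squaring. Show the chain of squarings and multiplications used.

Computing 4^12 by squaring (build up from 4^1; each line after the first costs one multiplication):

4^1 = 4
4^2 = (4^1)^2 = 4^2 = 16
4^3 = 4 * 4^2 = 4 * 16 = 64
4^6 = (4^3)^2 = 64^2 = 4096
4^12 = (4^6)^2 = 4096^2 = 16777216

Result: 16777216
Multiplications needed: 4 (4 lines after 4^1)

4^12 = 16777216. Using exponentiation by squaring, this requires 4 multiplications. The key idea: if the exponent is even, square the half-power; if odd, multiply by the base once.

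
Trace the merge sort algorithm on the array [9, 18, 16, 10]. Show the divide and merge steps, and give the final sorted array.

Merge sort trace:

Split: [9, 18, 16, 10] -> [9, 18] and [16, 10]
  Split: [9, 18] -> [9] and [18]
  Merge: [9] + [18] -> [9, 18]
  Split: [16, 10] -> [16] and [10]
  Merge: [16] + [10] -> [10, 16]
Merge: [9, 18] + [10, 16] -> [9, 10, 16, 18]

Final sorted array: [9, 10, 16, 18]

The merge sort proceeds by recursively splitting the array and merging sorted halves.
After all merges, the sorted array is [9, 10, 16, 18].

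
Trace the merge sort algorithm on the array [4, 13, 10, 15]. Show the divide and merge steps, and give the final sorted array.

Merge sort trace:

Split: [4, 13, 10, 15] -> [4, 13] and [10, 15]
  Split: [4, 13] -> [4] and [13]
  Merge: [4] + [13] -> [4, 13]
  Split: [10, 15] -> [10] and [15]
  Merge: [10] + [15] -> [10, 15]
Merge: [4, 13] + [10, 15] -> [4, 10, 13, 15]

Final sorted array: [4, 10, 13, 15]

The merge sort proceeds by recursively splitting the array and merging sorted halves.
After all merges, the sorted array is [4, 10, 13, 15].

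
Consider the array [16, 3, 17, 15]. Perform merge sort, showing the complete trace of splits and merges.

Merge sort trace:

Split: [16, 3, 17, 15] -> [16, 3] and [17, 15]
  Split: [16, 3] -> [16] and [3]
  Merge: [16] + [3] -> [3, 16]
  Split: [17, 15] -> [17] and [15]
  Merge: [17] + [15] -> [15, 17]
Merge: [3, 16] + [15, 17] -> [3, 15, 16, 17]

Final sorted array: [3, 15, 16, 17]

The merge sort proceeds by recursively splitting the array and merging sorted halves.
After all merges, the sorted array is [3, 15, 16, 17].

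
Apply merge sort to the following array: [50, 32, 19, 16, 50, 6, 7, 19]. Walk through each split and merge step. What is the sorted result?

Merge sort trace:

Split: [50, 32, 19, 16, 50, 6, 7, 19] -> [50, 32, 19, 16] and [50, 6, 7, 19]
  Split: [50, 32, 19, 16] -> [50, 32] and [19, 16]
    Split: [50, 32] -> [50] and [32]
    Merge: [50] + [32] -> [32, 50]
    Split: [19, 16] -> [19] and [16]
    Merge: [19] + [16] -> [16, 19]
  Merge: [32, 50] + [16, 19] -> [16, 19, 32, 50]
  Split: [50, 6, 7, 19] -> [50, 6] and [7, 19]
    Split: [50, 6] -> [50] and [6]
    Merge: [50] + [6] -> [6, 50]
    Split: [7, 19] -> [7] and [19]
    Merge: [7] + [19] -> [7, 19]
  Merge: [6, 50] + [7, 19] -> [6, 7, 19, 50]
Merge: [16, 19, 32, 50] + [6, 7, 19, 50] -> [6, 7, 16, 19, 19, 32, 50, 50]

Final sorted array: [6, 7, 16, 19, 19, 32, 50, 50]

The merge sort proceeds by recursively splitting the array and merging sorted halves.
After all merges, the sorted array is [6, 7, 16, 19, 19, 32, 50, 50].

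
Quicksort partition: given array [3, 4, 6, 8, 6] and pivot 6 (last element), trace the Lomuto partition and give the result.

Lomuto partition with pivot = 6:

Initial array: [3, 4, 6, 8, 6]

arr[0]=3 <= 6: swap with position 0, array becomes [3, 4, 6, 8, 6]
arr[1]=4 <= 6: swap with position 1, array becomes [3, 4, 6, 8, 6]
arr[2]=6 <= 6: swap with position 2, array becomes [3, 4, 6, 8, 6]
arr[3]=8 > 6: no swap

Place pivot at position 3: [3, 4, 6, 6, 8]
Pivot position: 3

After partitioning with pivot 6, the array becomes [3, 4, 6, 6, 8]. The pivot is placed at index 3. All elements to the left of the pivot are <= 6, and all elements to the right are > 6.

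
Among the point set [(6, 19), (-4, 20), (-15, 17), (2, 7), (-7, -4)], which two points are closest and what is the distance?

Computing all pairwise distances among 5 points:

d((6, 19), (-4, 20)) = 10.0499 <-- minimum
d((6, 19), (-15, 17)) = 21.095
d((6, 19), (2, 7)) = 12.6491
d((6, 19), (-7, -4)) = 26.4197
d((-4, 20), (-15, 17)) = 11.4018
d((-4, 20), (2, 7)) = 14.3178
d((-4, 20), (-7, -4)) = 24.1868
d((-15, 17), (2, 7)) = 19.7231
d((-15, 17), (-7, -4)) = 22.4722
d((2, 7), (-7, -4)) = 14.2127

Closest pair: (6, 19) and (-4, 20) with distance 10.0499

The closest pair is (6, 19) and (-4, 20) with Euclidean distance 10.0499. For 5 points, brute-force pairwise comparison is shown above. For large n, the divide-and-conquer algorithm (sort by x, recurse on halves, check the dividing strip) achieves O(n log n).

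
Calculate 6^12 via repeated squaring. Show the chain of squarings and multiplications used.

Computing 6^12 by squaring (build up from 6^1; each line after the first costs one multiplication):

6^1 = 6
6^2 = (6^1)^2 = 6^2 = 36
6^3 = 6 * 6^2 = 6 * 36 = 216
6^6 = (6^3)^2 = 216^2 = 46656
6^12 = (6^6)^2 = 46656^2 = 2176782336

Result: 2176782336
Multiplications needed: 4 (4 lines after 6^1)

6^12 = 2176782336. Using exponentiation by squaring, this requires 4 multiplications. The key idea: if the exponent is even, square the half-power; if odd, multiply by the base once.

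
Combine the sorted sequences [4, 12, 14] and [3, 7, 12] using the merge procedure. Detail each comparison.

Merging process:

Compare 4 vs 3: take 3 from right. Merged: [3]
Compare 4 vs 7: take 4 from left. Merged: [3, 4]
Compare 12 vs 7: take 7 from right. Merged: [3, 4, 7]
Compare 12 vs 12: take 12 from left. Merged: [3, 4, 7, 12]
Compare 14 vs 12: take 12 from right. Merged: [3, 4, 7, 12, 12]
Append remaining from left: [14]. Merged: [3, 4, 7, 12, 12, 14]

Final merged array: [3, 4, 7, 12, 12, 14]
Total comparisons: 5

The merged array is [3, 4, 7, 12, 12, 14], requiring 5 comparisons. The merge step runs in O(n) time where n is the total number of elements.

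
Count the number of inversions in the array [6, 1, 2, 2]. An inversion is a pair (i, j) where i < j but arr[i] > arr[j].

Finding inversions in [6, 1, 2, 2]:

(0, 1): arr[0]=6 > arr[1]=1
(0, 2): arr[0]=6 > arr[2]=2
(0, 3): arr[0]=6 > arr[3]=2

Total inversions: 3

The array has 3 inversion(s): (0,1), (0,2), (0,3). Each pair (i,j) satisfies i < j and arr[i] > arr[j].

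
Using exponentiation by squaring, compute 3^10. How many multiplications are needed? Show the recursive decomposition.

Computing 3^10 by squaring (build up from 3^1; each line after the first costs one multiplication):

3^1 = 3
3^2 = (3^1)^2 = 3^2 = 9
3^4 = (3^2)^2 = 9^2 = 81
3^5 = 3 * 3^4 = 3 * 81 = 243
3^10 = (3^5)^2 = 243^2 = 59049

Result: 59049
Multiplications needed: 4 (4 lines after 3^1)

3^10 = 59049. Using exponentiation by squaring, this requires 4 multiplications. The key idea: if the exponent is even, square the half-power; if odd, multiply by the base once.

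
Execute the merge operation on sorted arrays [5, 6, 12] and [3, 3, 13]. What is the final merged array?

Merging process:

Compare 5 vs 3: take 3 from right. Merged: [3]
Compare 5 vs 3: take 3 from right. Merged: [3, 3]
Compare 5 vs 13: take 5 from left. Merged: [3, 3, 5]
Compare 6 vs 13: take 6 from left. Merged: [3, 3, 5, 6]
Compare 12 vs 13: take 12 from left. Merged: [3, 3, 5, 6, 12]
Append remaining from right: [13]. Merged: [3, 3, 5, 6, 12, 13]

Final merged array: [3, 3, 5, 6, 12, 13]
Total comparisons: 5

The merged array is [3, 3, 5, 6, 12, 13], requiring 5 comparisons. The merge step runs in O(n) time where n is the total number of elements.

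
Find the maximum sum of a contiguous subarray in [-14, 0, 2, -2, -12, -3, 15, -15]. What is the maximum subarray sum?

Using Kadane's algorithm on [-14, 0, 2, -2, -12, -3, 15, -15]:

Scanning through the array:
Position 1 (value 0): max_ending_here = 0, max_so_far = 0
Position 2 (value 2): max_ending_here = 2, max_so_far = 2
Position 3 (value -2): max_ending_here = 0, max_so_far = 2
Position 4 (value -12): max_ending_here = -12, max_so_far = 2
Position 5 (value -3): max_ending_here = -3, max_so_far = 2
Position 6 (value 15): max_ending_here = 15, max_so_far = 15
Position 7 (value -15): max_ending_here = 0, max_so_far = 15

Maximum subarray: [15]
Maximum sum: 15

The maximum subarray is [15] with sum 15. This subarray runs from index 6 to index 6.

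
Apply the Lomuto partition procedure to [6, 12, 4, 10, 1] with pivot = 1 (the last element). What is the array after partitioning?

Lomuto partition with pivot = 1:

Initial array: [6, 12, 4, 10, 1]

arr[0]=6 > 1: no swap
arr[1]=12 > 1: no swap
arr[2]=4 > 1: no swap
arr[3]=10 > 1: no swap

Place pivot at position 0: [1, 12, 4, 10, 6]
Pivot position: 0

After partitioning with pivot 1, the array becomes [1, 12, 4, 10, 6]. The pivot is placed at index 0. All elements to the left of the pivot are <= 1, and all elements to the right are > 1.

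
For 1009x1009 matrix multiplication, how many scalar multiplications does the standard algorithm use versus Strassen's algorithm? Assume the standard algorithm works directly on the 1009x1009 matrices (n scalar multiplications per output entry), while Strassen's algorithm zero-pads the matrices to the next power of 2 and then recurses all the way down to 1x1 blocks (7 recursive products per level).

Matrix multiplication for 1009x1009 matrices:

Strassen's algorithm requires power-of-2 dimensions. Pad 1009x1009 to 1024x1024 (next power of 2).

Standard algorithm: 1009^3 = 1027243729 multiplications
Strassen's algorithm: 7^(log2(1024)) = 7^10 = 282475249 multiplications
Savings: 1027243729 - 282475249 = 744768480 multiplications

Standard: 1027243729 multiplications (1009^3). Strassen: 282475249 multiplications (7^10, after padding to 1024x1024). Strassen reduces 8 recursive multiplications to 7 at each level.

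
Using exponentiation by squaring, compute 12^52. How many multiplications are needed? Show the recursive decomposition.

Computing 12^52 by squaring (build up from 12^1; each line after the first costs one multiplication):

12^1 = 12
12^2 = (12^1)^2 = 12^2 = 144
12^3 = 12 * 12^2 = 12 * 144 = 1728
12^6 = (12^3)^2 = 1728^2 = 2985984
12^12 = (12^6)^2 = 2985984^2 = 8916100448256
12^13 = 12 * 12^12 = 12 * 8916100448256 = 106993205379072
12^26 = (12^13)^2 = 106993205379072^2 = 11447545997288281555215581184
12^52 = (12^26)^2 = 11447545997288281555215581184^2 = 131046309360030956735917227964932955078950997486894841856

Result: 131046309360030956735917227964932955078950997486894841856
Multiplications needed: 7 (7 lines after 12^1)

12^52 = 131046309360030956735917227964932955078950997486894841856. Using exponentiation by squaring, this requires 7 multiplications. The key idea: if the exponent is even, square the half-power; if odd, multiply by the base once.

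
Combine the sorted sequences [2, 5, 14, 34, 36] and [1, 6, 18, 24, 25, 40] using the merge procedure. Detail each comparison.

Merging process:

Compare 2 vs 1: take 1 from right. Merged: [1]
Compare 2 vs 6: take 2 from left. Merged: [1, 2]
Compare 5 vs 6: take 5 from left. Merged: [1, 2, 5]
Compare 14 vs 6: take 6 from right. Merged: [1, 2, 5, 6]
Compare 14 vs 18: take 14 from left. Merged: [1, 2, 5, 6, 14]
Compare 34 vs 18: take 18 from right. Merged: [1, 2, 5, 6, 14, 18]
Compare 34 vs 24: take 24 from right. Merged: [1, 2, 5, 6, 14, 18, 24]
Compare 34 vs 25: take 25 from right. Merged: [1, 2, 5, 6, 14, 18, 24, 25]
Compare 34 vs 40: take 34 from left. Merged: [1, 2, 5, 6, 14, 18, 24, 25, 34]
Compare 36 vs 40: take 36 from left. Merged: [1, 2, 5, 6, 14, 18, 24, 25, 34, 36]
Append remaining from right: [40]. Merged: [1, 2, 5, 6, 14, 18, 24, 25, 34, 36, 40]

Final merged array: [1, 2, 5, 6, 14, 18, 24, 25, 34, 36, 40]
Total comparisons: 10

The merged array is [1, 2, 5, 6, 14, 18, 24, 25, 34, 36, 40], requiring 10 comparisons. The merge step runs in O(n) time where n is the total number of elements.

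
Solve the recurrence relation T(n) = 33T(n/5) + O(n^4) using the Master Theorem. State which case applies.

Master Theorem for T(n) = 33T(n/5) + O(n^4):

a = 33, b = 5, c = 4
log_b(a) = log_5(33) = 2.1725

Case 3: c = 4 > log_5(33) = 2.1725
T(n) = O(n^4) = O(n^4)

For T(n) = 33T(n/5) + O(n^4): log_5(33) = 2.1725. This is Case 3 of the Master Theorem (c > log_b(a), work dominated by root), giving O(n^4).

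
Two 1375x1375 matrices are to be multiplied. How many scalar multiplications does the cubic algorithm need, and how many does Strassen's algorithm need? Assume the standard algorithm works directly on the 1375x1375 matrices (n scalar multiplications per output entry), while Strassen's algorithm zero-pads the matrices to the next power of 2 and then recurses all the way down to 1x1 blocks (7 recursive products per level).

Matrix multiplication for 1375x1375 matrices:

Strassen's algorithm requires power-of-2 dimensions. Pad 1375x1375 to 2048x2048 (next power of 2).

Standard algorithm: 1375^3 = 2599609375 multiplications
Strassen's algorithm: 7^(log2(2048)) = 7^11 = 1977326743 multiplications
Savings: 2599609375 - 1977326743 = 622282632 multiplications

Standard: 2599609375 multiplications (1375^3). Strassen: 1977326743 multiplications (7^11, after padding to 2048x2048). Strassen reduces 8 recursive multiplications to 7 at each level.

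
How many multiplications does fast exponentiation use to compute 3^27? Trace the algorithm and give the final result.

Computing 3^27 by squaring (build up from 3^1; each line after the first costs one multiplication):

3^1 = 3
3^2 = (3^1)^2 = 3^2 = 9
3^3 = 3 * 3^2 = 3 * 9 = 27
3^6 = (3^3)^2 = 27^2 = 729
3^12 = (3^6)^2 = 729^2 = 531441
3^13 = 3 * 3^12 = 3 * 531441 = 1594323
3^26 = (3^13)^2 = 1594323^2 = 2541865828329
3^27 = 3 * 3^26 = 3 * 2541865828329 = 7625597484987

Result: 7625597484987
Multiplications needed: 7 (7 lines after 3^1)

3^27 = 7625597484987. Using exponentiation by squaring, this requires 7 multiplications. The key idea: if the exponent is even, square the half-power; if odd, multiply by the base once.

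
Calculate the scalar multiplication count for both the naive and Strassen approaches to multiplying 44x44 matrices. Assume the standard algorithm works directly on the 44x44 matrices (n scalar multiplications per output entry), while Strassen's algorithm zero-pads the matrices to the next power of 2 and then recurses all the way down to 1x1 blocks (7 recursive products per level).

Matrix multiplication for 44x44 matrices:

Strassen's algorithm requires power-of-2 dimensions. Pad 44x44 to 64x64 (next power of 2).

Standard algorithm: 44^3 = 85184 multiplications
Strassen's algorithm: 7^(log2(64)) = 7^6 = 117649 multiplications
Difference: 85184 - 117649 = -32465 (Strassen uses MORE here due to padding overhead — for small or just-over-power-of-2 n, padding can outweigh the per-level savings)

Standard: 85184 multiplications (44^3). Strassen: 117649 multiplications (7^6, after padding to 64x64). Strassen reduces 8 recursive multiplications to 7 at each level.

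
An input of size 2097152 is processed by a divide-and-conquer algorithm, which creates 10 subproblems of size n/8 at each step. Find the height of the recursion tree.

For divide and conquer with division factor 8:

Problem sizes at each level:
Level 0: 2097152
Level 1: 262144
Level 2: 32768
Level 3: 4096
Level 4: 512
Level 5: 64
Level 6: 8
Level 7: 1

The root is level 0 and the size-1 base case is level 7 (the tree spans levels 0 through 7, i.e. 8 levels counting the root), so the depth is the number of divisions: log_8(2097152) = 7

The recursion tree depth is log_8(2097152) = 7. At each level, the problem size is divided by 8, so it takes 7 divisions to reduce to a base case of size 1. The algorithm makes 10 recursive calls at each level.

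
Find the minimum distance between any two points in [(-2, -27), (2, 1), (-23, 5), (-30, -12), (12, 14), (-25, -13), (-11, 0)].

Computing all pairwise distances among 7 points:

d((-2, -27), (2, 1)) = 28.2843
d((-2, -27), (-23, 5)) = 38.2753
d((-2, -27), (-30, -12)) = 31.7648
d((-2, -27), (12, 14)) = 43.3244
d((-2, -27), (-25, -13)) = 26.9258
d((-2, -27), (-11, 0)) = 28.4605
d((2, 1), (-23, 5)) = 25.318
d((2, 1), (-30, -12)) = 34.5398
d((2, 1), (12, 14)) = 16.4012
d((2, 1), (-25, -13)) = 30.4138
d((2, 1), (-11, 0)) = 13.0384
d((-23, 5), (-30, -12)) = 18.3848
d((-23, 5), (12, 14)) = 36.1386
d((-23, 5), (-25, -13)) = 18.1108
d((-23, 5), (-11, 0)) = 13.0
d((-30, -12), (12, 14)) = 49.3964
d((-30, -12), (-25, -13)) = 5.099 <-- minimum
d((-30, -12), (-11, 0)) = 22.4722
d((12, 14), (-25, -13)) = 45.8039
d((12, 14), (-11, 0)) = 26.9258
d((-25, -13), (-11, 0)) = 19.105

Closest pair: (-30, -12) and (-25, -13) with distance 5.099

The closest pair is (-30, -12) and (-25, -13) with Euclidean distance 5.099. For 7 points, brute-force pairwise comparison is shown above. For large n, the divide-and-conquer algorithm (sort by x, recurse on halves, check the dividing strip) achieves O(n log n).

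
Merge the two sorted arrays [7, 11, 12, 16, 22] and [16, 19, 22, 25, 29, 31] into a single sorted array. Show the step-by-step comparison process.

Merging process:

Compare 7 vs 16: take 7 from left. Merged: [7]
Compare 11 vs 16: take 11 from left. Merged: [7, 11]
Compare 12 vs 16: take 12 from left. Merged: [7, 11, 12]
Compare 16 vs 16: take 16 from left. Merged: [7, 11, 12, 16]
Compare 22 vs 16: take 16 from right. Merged: [7, 11, 12, 16, 16]
Compare 22 vs 19: take 19 from right. Merged: [7, 11, 12, 16, 16, 19]
Compare 22 vs 22: take 22 from left. Merged: [7, 11, 12, 16, 16, 19, 22]
Append remaining from right: [22, 25, 29, 31]. Merged: [7, 11, 12, 16, 16, 19, 22, 22, 25, 29, 31]

Final merged array: [7, 11, 12, 16, 16, 19, 22, 22, 25, 29, 31]
Total comparisons: 7

The merged array is [7, 11, 12, 16, 16, 19, 22, 22, 25, 29, 31], requiring 7 comparisons. The merge step runs in O(n) time where n is the total number of elements.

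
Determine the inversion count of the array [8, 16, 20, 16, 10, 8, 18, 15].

Finding inversions in [8, 16, 20, 16, 10, 8, 18, 15]:

(1, 4): arr[1]=16 > arr[4]=10
(1, 5): arr[1]=16 > arr[5]=8
(1, 7): arr[1]=16 > arr[7]=15
(2, 3): arr[2]=20 > arr[3]=16
(2, 4): arr[2]=20 > arr[4]=10
(2, 5): arr[2]=20 > arr[5]=8
(2, 6): arr[2]=20 > arr[6]=18
(2, 7): arr[2]=20 > arr[7]=15
(3, 4): arr[3]=16 > arr[4]=10
(3, 5): arr[3]=16 > arr[5]=8
(3, 7): arr[3]=16 > arr[7]=15
(4, 5): arr[4]=10 > arr[5]=8
(6, 7): arr[6]=18 > arr[7]=15

Total inversions: 13

The array has 13 inversion(s): (1,4), (1,5), (1,7), (2,3), (2,4), (2,5), (2,6), (2,7), (3,4), (3,5), (3,7), (4,5), (6,7). Each pair (i,j) satisfies i < j and arr[i] > arr[j].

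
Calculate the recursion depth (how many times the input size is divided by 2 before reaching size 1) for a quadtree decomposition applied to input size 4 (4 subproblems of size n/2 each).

For divide and conquer with division factor 2:

Problem sizes at each level:
Level 0: 4
Level 1: 2
Level 2: 1

The root is level 0 and the size-1 base case is level 2 (the tree spans levels 0 through 2, i.e. 3 levels counting the root), so the depth is the number of divisions: log_2(4) = 2

The recursion tree depth is log_2(4) = 2. At each level, the problem size is divided by 2, so it takes 2 divisions to reduce to a base case of size 1. The algorithm makes 4 recursive calls at each level.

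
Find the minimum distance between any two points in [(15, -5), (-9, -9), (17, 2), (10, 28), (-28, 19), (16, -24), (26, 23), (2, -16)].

Computing all pairwise distances among 8 points:

d((15, -5), (-9, -9)) = 24.3311
d((15, -5), (17, 2)) = 7.2801 <-- minimum
d((15, -5), (10, 28)) = 33.3766
d((15, -5), (-28, 19)) = 49.2443
d((15, -5), (16, -24)) = 19.0263
d((15, -5), (26, 23)) = 30.0832
d((15, -5), (2, -16)) = 17.0294
d((-9, -9), (17, 2)) = 28.2312
d((-9, -9), (10, 28)) = 41.5933
d((-9, -9), (-28, 19)) = 33.8378
d((-9, -9), (16, -24)) = 29.1548
d((-9, -9), (26, 23)) = 47.4236
d((-9, -9), (2, -16)) = 13.0384
d((17, 2), (10, 28)) = 26.9258
d((17, 2), (-28, 19)) = 48.1041
d((17, 2), (16, -24)) = 26.0192
d((17, 2), (26, 23)) = 22.8473
d((17, 2), (2, -16)) = 23.4307
d((10, 28), (-28, 19)) = 39.0512
d((10, 28), (16, -24)) = 52.345
d((10, 28), (26, 23)) = 16.7631
d((10, 28), (2, -16)) = 44.7214
d((-28, 19), (16, -24)) = 61.5224
d((-28, 19), (26, 23)) = 54.1479
d((-28, 19), (2, -16)) = 46.0977
d((16, -24), (26, 23)) = 48.0521
d((16, -24), (2, -16)) = 16.1245
d((26, 23), (2, -16)) = 45.793

Closest pair: (15, -5) and (17, 2) with distance 7.2801

The closest pair is (15, -5) and (17, 2) with Euclidean distance 7.2801. For 8 points, brute-force pairwise comparison is shown above. For large n, the divide-and-conquer algorithm (sort by x, recurse on halves, check the dividing strip) achieves O(n log n).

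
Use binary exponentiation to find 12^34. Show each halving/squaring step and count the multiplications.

Computing 12^34 by squaring (build up from 12^1; each line after the first costs one multiplication):

12^1 = 12
12^2 = (12^1)^2 = 12^2 = 144
12^4 = (12^2)^2 = 144^2 = 20736
12^8 = (12^4)^2 = 20736^2 = 429981696
12^16 = (12^8)^2 = 429981696^2 = 184884258895036416
12^17 = 12 * 12^16 = 12 * 184884258895036416 = 2218611106740436992
12^34 = (12^17)^2 = 2218611106740436992^2 = 4922235242952026704037113243122008064

Result: 4922235242952026704037113243122008064
Multiplications needed: 6 (6 lines after 12^1)

12^34 = 4922235242952026704037113243122008064. Using exponentiation by squaring, this requires 6 multiplications. The key idea: if the exponent is even, square the half-power; if odd, multiply by the base once.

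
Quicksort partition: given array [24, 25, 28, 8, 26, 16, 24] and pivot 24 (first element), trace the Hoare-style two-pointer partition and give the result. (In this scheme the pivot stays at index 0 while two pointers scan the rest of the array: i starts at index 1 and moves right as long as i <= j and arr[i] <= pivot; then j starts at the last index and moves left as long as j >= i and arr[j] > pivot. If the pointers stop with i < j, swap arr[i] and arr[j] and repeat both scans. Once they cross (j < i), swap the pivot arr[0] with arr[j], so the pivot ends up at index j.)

Hoare-style two-pointer partition with pivot = 24:

Initial array: [24, 25, 28, 8, 26, 16, 24]

Pointers start at i = 1, j = 6.
i stops at index 1 (arr[1]=25 > 24), j stops at index 6 (arr[6]=24 <= 24): swap arr[1] and arr[6], array becomes [24, 24, 28, 8, 26, 16, 25]
i stops at index 2 (arr[2]=28 > 24), j stops at index 5 (arr[5]=16 <= 24): swap arr[2] and arr[5], array becomes [24, 24, 16, 8, 26, 28, 25]
i ends at 4, j ends at 3: the pointers have crossed (j < i), so scanning stops.

Swap pivot arr[0] with arr[3] to place pivot at position 3: [8, 24, 16, 24, 26, 28, 25]
Pivot position: 3

After partitioning with pivot 24, the array becomes [8, 24, 16, 24, 26, 28, 25]. The pivot is placed at index 3. All elements to the left of the pivot are <= 24, and all elements to the right are > 24.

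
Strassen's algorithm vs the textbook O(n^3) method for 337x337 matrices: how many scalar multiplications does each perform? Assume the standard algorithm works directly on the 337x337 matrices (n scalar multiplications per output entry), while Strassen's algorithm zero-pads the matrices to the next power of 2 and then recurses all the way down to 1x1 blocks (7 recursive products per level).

Matrix multiplication for 337x337 matrices:

Strassen's algorithm requires power-of-2 dimensions. Pad 337x337 to 512x512 (next power of 2).

Standard algorithm: 337^3 = 38272753 multiplications
Strassen's algorithm: 7^(log2(512)) = 7^9 = 40353607 multiplications
Difference: 38272753 - 40353607 = -2080854 (Strassen uses MORE here due to padding overhead — for small or just-over-power-of-2 n, padding can outweigh the per-level savings)

Standard: 38272753 multiplications (337^3). Strassen: 40353607 multiplications (7^9, after padding to 512x512). Strassen reduces 8 recursive multiplications to 7 at each level.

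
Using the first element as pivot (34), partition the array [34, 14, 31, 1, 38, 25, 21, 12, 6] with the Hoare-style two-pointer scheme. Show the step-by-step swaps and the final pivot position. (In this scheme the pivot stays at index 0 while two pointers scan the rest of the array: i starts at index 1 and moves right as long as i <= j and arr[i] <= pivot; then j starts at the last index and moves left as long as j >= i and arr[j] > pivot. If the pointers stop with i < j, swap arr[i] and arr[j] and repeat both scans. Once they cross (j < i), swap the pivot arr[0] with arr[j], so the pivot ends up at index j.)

Hoare-style two-pointer partition with pivot = 34:

Initial array: [34, 14, 31, 1, 38, 25, 21, 12, 6]

Pointers start at i = 1, j = 8.
i stops at index 4 (arr[4]=38 > 34), j stops at index 8 (arr[8]=6 <= 34): swap arr[4] and arr[8], array becomes [34, 14, 31, 1, 6, 25, 21, 12, 38]
i ends at 8, j ends at 7: the pointers have crossed (j < i), so scanning stops.

Swap pivot arr[0] with arr[7] to place pivot at position 7: [12, 14, 31, 1, 6, 25, 21, 34, 38]
Pivot position: 7

After partitioning with pivot 34, the array becomes [12, 14, 31, 1, 6, 25, 21, 34, 38]. The pivot is placed at index 7. All elements to the left of the pivot are <= 34, and all elements to the right are > 34.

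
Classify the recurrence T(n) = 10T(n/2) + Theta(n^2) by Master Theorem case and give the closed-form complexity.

Master Theorem for T(n) = 10T(n/2) + O(n^2):

a = 10, b = 2, c = 2
log_b(a) = log_2(10) = 3.3219

Case 1: c = 2 < log_2(10) = 3.3219
T(n) = O(n^(log_2 10))

For T(n) = 10T(n/2) + O(n^2): log_2(10) = 3.3219. This is Case 1 of the Master Theorem (c < log_b(a), work dominated by leaves), giving O(n^(log_2 10)).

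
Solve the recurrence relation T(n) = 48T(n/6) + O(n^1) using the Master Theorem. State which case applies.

Master Theorem for T(n) = 48T(n/6) + O(n^1):

a = 48, b = 6, c = 1
log_b(a) = log_6(48) = 2.1606

Case 1: c = 1 < log_6(48) = 2.1606
T(n) = O(n^(log_6 48))

For T(n) = 48T(n/6) + O(n^1): log_6(48) = 2.1606. This is Case 1 of the Master Theorem (c < log_b(a), work dominated by leaves), giving O(n^(log_6 48)).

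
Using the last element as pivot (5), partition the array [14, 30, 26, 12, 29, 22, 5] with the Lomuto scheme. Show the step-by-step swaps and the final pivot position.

Lomuto partition with pivot = 5:

Initial array: [14, 30, 26, 12, 29, 22, 5]

arr[0]=14 > 5: no swap
arr[1]=30 > 5: no swap
arr[2]=26 > 5: no swap
arr[3]=12 > 5: no swap
arr[4]=29 > 5: no swap
arr[5]=22 > 5: no swap

Place pivot at position 0: [5, 30, 26, 12, 29, 22, 14]
Pivot position: 0

After partitioning with pivot 5, the array becomes [5, 30, 26, 12, 29, 22, 14]. The pivot is placed at index 0. All elements to the left of the pivot are <= 5, and all elements to the right are > 5.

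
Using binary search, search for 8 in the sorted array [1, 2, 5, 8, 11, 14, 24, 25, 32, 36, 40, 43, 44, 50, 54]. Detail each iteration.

Binary search for 8 in [1, 2, 5, 8, 11, 14, 24, 25, 32, 36, 40, 43, 44, 50, 54]:

lo=0, hi=14, mid=7, arr[mid]=25 -> 25 > 8, search left half
lo=0, hi=6, mid=3, arr[mid]=8 -> Found target at index 3!

Binary search finds 8 at index 3 after 2 comparisons. The search repeatedly halves the search space by comparing with the middle element.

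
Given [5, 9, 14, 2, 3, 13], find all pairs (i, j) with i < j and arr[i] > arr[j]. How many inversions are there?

Finding inversions in [5, 9, 14, 2, 3, 13]:

(0, 3): arr[0]=5 > arr[3]=2
(0, 4): arr[0]=5 > arr[4]=3
(1, 3): arr[1]=9 > arr[3]=2
(1, 4): arr[1]=9 > arr[4]=3
(2, 3): arr[2]=14 > arr[3]=2
(2, 4): arr[2]=14 > arr[4]=3
(2, 5): arr[2]=14 > arr[5]=13

Total inversions: 7

The array has 7 inversion(s): (0,3), (0,4), (1,3), (1,4), (2,3), (2,4), (2,5). Each pair (i,j) satisfies i < j and arr[i] > arr[j].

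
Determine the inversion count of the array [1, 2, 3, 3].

Finding inversions in [1, 2, 3, 3]:


Total inversions: 0

The array has 0 inversions. It is already sorted.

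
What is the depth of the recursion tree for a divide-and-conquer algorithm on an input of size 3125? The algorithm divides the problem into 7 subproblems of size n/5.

For divide and conquer with division factor 5:

Problem sizes at each level:
Level 0: 3125
Level 1: 625
Level 2: 125
Level 3: 25
Level 4: 5
Level 5: 1

The root is level 0 and the size-1 base case is level 5 (the tree spans levels 0 through 5, i.e. 6 levels counting the root), so the depth is the number of divisions: log_5(3125) = 5

The recursion tree depth is log_5(3125) = 5. At each level, the problem size is divided by 5, so it takes 5 divisions to reduce to a base case of size 1. The algorithm makes 7 recursive calls at each level.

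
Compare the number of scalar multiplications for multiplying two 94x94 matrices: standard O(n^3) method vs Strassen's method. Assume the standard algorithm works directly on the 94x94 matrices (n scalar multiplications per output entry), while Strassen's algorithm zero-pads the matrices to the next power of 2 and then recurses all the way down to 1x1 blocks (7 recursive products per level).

Matrix multiplication for 94x94 matrices:

Strassen's algorithm requires power-of-2 dimensions. Pad 94x94 to 128x128 (next power of 2).

Standard algorithm: 94^3 = 830584 multiplications
Strassen's algorithm: 7^(log2(128)) = 7^7 = 823543 multiplications
Savings: 830584 - 823543 = 7041 multiplications

Standard: 830584 multiplications (94^3). Strassen: 823543 multiplications (7^7, after padding to 128x128). Strassen reduces 8 recursive multiplications to 7 at each level.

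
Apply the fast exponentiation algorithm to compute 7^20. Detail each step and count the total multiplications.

Computing 7^20 by squaring (build up from 7^1; each line after the first costs one multiplication):

7^1 = 7
7^2 = (7^1)^2 = 7^2 = 49
7^4 = (7^2)^2 = 49^2 = 2401
7^5 = 7 * 7^4 = 7 * 2401 = 16807
7^10 = (7^5)^2 = 16807^2 = 282475249
7^20 = (7^10)^2 = 282475249^2 = 79792266297612001

Result: 79792266297612001
Multiplications needed: 5 (5 lines after 7^1)

7^20 = 79792266297612001. Using exponentiation by squaring, this requires 5 multiplications. The key idea: if the exponent is even, square the half-power; if odd, multiply by the base once.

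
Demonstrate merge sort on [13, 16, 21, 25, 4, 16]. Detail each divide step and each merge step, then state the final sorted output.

Merge sort trace:

Split: [13, 16, 21, 25, 4, 16] -> [13, 16, 21] and [25, 4, 16]
  Split: [13, 16, 21] -> [13] and [16, 21]
    Split: [16, 21] -> [16] and [21]
    Merge: [16] + [21] -> [16, 21]
  Merge: [13] + [16, 21] -> [13, 16, 21]
  Split: [25, 4, 16] -> [25] and [4, 16]
    Split: [4, 16] -> [4] and [16]
    Merge: [4] + [16] -> [4, 16]
  Merge: [25] + [4, 16] -> [4, 16, 25]
Merge: [13, 16, 21] + [4, 16, 25] -> [4, 13, 16, 16, 21, 25]

Final sorted array: [4, 13, 16, 16, 21, 25]

The merge sort proceeds by recursively splitting the array and merging sorted halves.
After all merges, the sorted array is [4, 13, 16, 16, 21, 25].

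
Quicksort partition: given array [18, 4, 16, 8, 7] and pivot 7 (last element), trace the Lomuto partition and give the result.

Lomuto partition with pivot = 7:

Initial array: [18, 4, 16, 8, 7]

arr[0]=18 > 7: no swap
arr[1]=4 <= 7: swap with position 0, array becomes [4, 18, 16, 8, 7]
arr[2]=16 > 7: no swap
arr[3]=8 > 7: no swap

Place pivot at position 1: [4, 7, 16, 8, 18]
Pivot position: 1

After partitioning with pivot 7, the array becomes [4, 7, 16, 8, 18]. The pivot is placed at index 1. All elements to the left of the pivot are <= 7, and all elements to the right are > 7.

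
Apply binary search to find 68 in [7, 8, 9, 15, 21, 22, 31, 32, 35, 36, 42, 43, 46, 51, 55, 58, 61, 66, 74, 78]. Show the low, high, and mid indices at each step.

Binary search for 68 in [7, 8, 9, 15, 21, 22, 31, 32, 35, 36, 42, 43, 46, 51, 55, 58, 61, 66, 74, 78]:

lo=0, hi=19, mid=9, arr[mid]=36 -> 36 < 68, search right half
lo=10, hi=19, mid=14, arr[mid]=55 -> 55 < 68, search right half
lo=15, hi=19, mid=17, arr[mid]=66 -> 66 < 68, search right half
lo=18, hi=19, mid=18, arr[mid]=74 -> 74 > 68, search left half
lo=18 > hi=17, target 68 not found

Binary search determines that 68 is not in the array after 4 comparisons. The search space was exhausted without finding the target.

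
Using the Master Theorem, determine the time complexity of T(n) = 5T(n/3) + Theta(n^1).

Master Theorem for T(n) = 5T(n/3) + O(n^1):

a = 5, b = 3, c = 1
log_b(a) = log_3(5) = 1.4650

Case 1: c = 1 < log_3(5) = 1.4650
T(n) = O(n^(log_3 5))

For T(n) = 5T(n/3) + O(n^1): log_3(5) = 1.4650. This is Case 1 of the Master Theorem (c < log_b(a), work dominated by leaves), giving O(n^(log_3 5)).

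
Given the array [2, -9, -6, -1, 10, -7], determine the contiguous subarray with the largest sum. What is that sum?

Using Kadane's algorithm on [2, -9, -6, -1, 10, -7]:

Scanning through the array:
Position 1 (value -9): max_ending_here = -7, max_so_far = 2
Position 2 (value -6): max_ending_here = -6, max_so_far = 2
Position 3 (value -1): max_ending_here = -1, max_so_far = 2
Position 4 (value 10): max_ending_here = 10, max_so_far = 10
Position 5 (value -7): max_ending_here = 3, max_so_far = 10

Maximum subarray: [10]
Maximum sum: 10

The maximum subarray is [10] with sum 10. This subarray runs from index 4 to index 4.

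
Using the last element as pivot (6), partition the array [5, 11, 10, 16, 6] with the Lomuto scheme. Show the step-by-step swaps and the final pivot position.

Lomuto partition with pivot = 6:

Initial array: [5, 11, 10, 16, 6]

arr[0]=5 <= 6: swap with position 0, array becomes [5, 11, 10, 16, 6]
arr[1]=11 > 6: no swap
arr[2]=10 > 6: no swap
arr[3]=16 > 6: no swap

Place pivot at position 1: [5, 6, 10, 16, 11]
Pivot position: 1

After partitioning with pivot 6, the array becomes [5, 6, 10, 16, 11]. The pivot is placed at index 1. All elements to the left of the pivot are <= 6, and all elements to the right are > 6.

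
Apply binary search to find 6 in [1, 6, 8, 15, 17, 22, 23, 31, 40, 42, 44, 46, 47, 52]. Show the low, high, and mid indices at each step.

Binary search for 6 in [1, 6, 8, 15, 17, 22, 23, 31, 40, 42, 44, 46, 47, 52]:

lo=0, hi=13, mid=6, arr[mid]=23 -> 23 > 6, search left half
lo=0, hi=5, mid=2, arr[mid]=8 -> 8 > 6, search left half
lo=0, hi=1, mid=0, arr[mid]=1 -> 1 < 6, search right half
lo=1, hi=1, mid=1, arr[mid]=6 -> Found target at index 1!

Binary search finds 6 at index 1 after 4 comparisons. The search repeatedly halves the search space by comparing with the middle element.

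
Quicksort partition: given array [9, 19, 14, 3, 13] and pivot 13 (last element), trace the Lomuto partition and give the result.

Lomuto partition with pivot = 13:

Initial array: [9, 19, 14, 3, 13]

arr[0]=9 <= 13: swap with position 0, array becomes [9, 19, 14, 3, 13]
arr[1]=19 > 13: no swap
arr[2]=14 > 13: no swap
arr[3]=3 <= 13: swap with position 1, array becomes [9, 3, 14, 19, 13]

Place pivot at position 2: [9, 3, 13, 19, 14]
Pivot position: 2

After partitioning with pivot 13, the array becomes [9, 3, 13, 19, 14]. The pivot is placed at index 2. All elements to the left of the pivot are <= 13, and all elements to the right are > 13.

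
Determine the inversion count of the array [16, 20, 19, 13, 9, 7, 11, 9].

Finding inversions in [16, 20, 19, 13, 9, 7, 11, 9]:

(0, 3): arr[0]=16 > arr[3]=13
(0, 4): arr[0]=16 > arr[4]=9
(0, 5): arr[0]=16 > arr[5]=7
(0, 6): arr[0]=16 > arr[6]=11
(0, 7): arr[0]=16 > arr[7]=9
(1, 2): arr[1]=20 > arr[2]=19
(1, 3): arr[1]=20 > arr[3]=13
(1, 4): arr[1]=20 > arr[4]=9
(1, 5): arr[1]=20 > arr[5]=7
(1, 6): arr[1]=20 > arr[6]=11
(1, 7): arr[1]=20 > arr[7]=9
(2, 3): arr[2]=19 > arr[3]=13
(2, 4): arr[2]=19 > arr[4]=9
(2, 5): arr[2]=19 > arr[5]=7
(2, 6): arr[2]=19 > arr[6]=11
(2, 7): arr[2]=19 > arr[7]=9
(3, 4): arr[3]=13 > arr[4]=9
(3, 5): arr[3]=13 > arr[5]=7
(3, 6): arr[3]=13 > arr[6]=11
(3, 7): arr[3]=13 > arr[7]=9
(4, 5): arr[4]=9 > arr[5]=7
(6, 7): arr[6]=11 > arr[7]=9

Total inversions: 22

The array has 22 inversion(s): (0,3), (0,4), (0,5), (0,6), (0,7), (1,2), (1,3), (1,4), (1,5), (1,6), (1,7), (2,3), (2,4), (2,5), (2,6), (2,7), (3,4), (3,5), (3,6), (3,7), (4,5), (6,7). Each pair (i,j) satisfies i < j and arr[i] > arr[j].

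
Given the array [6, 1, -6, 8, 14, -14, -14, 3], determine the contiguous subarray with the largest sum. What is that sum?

Using Kadane's algorithm on [6, 1, -6, 8, 14, -14, -14, 3]:

Scanning through the array:
Position 1 (value 1): max_ending_here = 7, max_so_far = 7
Position 2 (value -6): max_ending_here = 1, max_so_far = 7
Position 3 (value 8): max_ending_here = 9, max_so_far = 9
Position 4 (value 14): max_ending_here = 23, max_so_far = 23
Position 5 (value -14): max_ending_here = 9, max_so_far = 23
Position 6 (value -14): max_ending_here = -5, max_so_far = 23
Position 7 (value 3): max_ending_here = 3, max_so_far = 23

Maximum subarray: [6, 1, -6, 8, 14]
Maximum sum: 23

The maximum subarray is [6, 1, -6, 8, 14] with sum 23. This subarray runs from index 0 to index 4.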